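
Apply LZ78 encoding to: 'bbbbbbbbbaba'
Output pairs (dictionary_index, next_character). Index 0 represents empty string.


LZ78 encoding steps:
Dictionary: {0: ''}
Step 1: w='' (idx 0), next='b' -> output (0, 'b'), add 'b' as idx 1
Step 2: w='b' (idx 1), next='b' -> output (1, 'b'), add 'bb' as idx 2
Step 3: w='bb' (idx 2), next='b' -> output (2, 'b'), add 'bbb' as idx 3
Step 4: w='bbb' (idx 3), next='a' -> output (3, 'a'), add 'bbba' as idx 4
Step 5: w='b' (idx 1), next='a' -> output (1, 'a'), add 'ba' as idx 5


Encoded: [(0, 'b'), (1, 'b'), (2, 'b'), (3, 'a'), (1, 'a')]


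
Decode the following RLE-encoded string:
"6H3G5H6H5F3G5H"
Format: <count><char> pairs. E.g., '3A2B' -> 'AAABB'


Expanding each <count><char> pair:
  6H -> 'HHHHHH'
  3G -> 'GGG'
  5H -> 'HHHHH'
  6H -> 'HHHHHH'
  5F -> 'FFFFF'
  3G -> 'GGG'
  5H -> 'HHHHH'

Decoded = HHHHHHGGGHHHHHHHHHHHFFFFFGGGHHHHH


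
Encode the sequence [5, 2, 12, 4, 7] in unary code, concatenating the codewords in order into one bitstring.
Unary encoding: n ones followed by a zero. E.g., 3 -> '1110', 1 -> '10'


Encode each number as n ones followed by a terminating 0:
  5 -> 111110 (6 bits)
  2 -> 110 (3 bits)
  12 -> 1111111111110 (13 bits)
  4 -> 11110 (5 bits)
  7 -> 11111110 (8 bits)
Total length = 6 + 3 + 13 + 5 + 8 = 35 bits.

Unary([5, 2, 12, 4, 7]) = 11111011011111111111101111011111110 (35 bits)


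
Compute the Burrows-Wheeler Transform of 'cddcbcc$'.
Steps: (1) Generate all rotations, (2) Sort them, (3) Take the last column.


Rotations (sorted):
  0: $cddcbcc -> last char: c
  1: bcc$cddc -> last char: c
  2: c$cddcbc -> last char: c
  3: cbcc$cdd -> last char: d
  4: cc$cddcb -> last char: b
  5: cddcbcc$ -> last char: $
  6: dcbcc$cd -> last char: d
  7: ddcbcc$c -> last char: c


BWT = cccdb$dc


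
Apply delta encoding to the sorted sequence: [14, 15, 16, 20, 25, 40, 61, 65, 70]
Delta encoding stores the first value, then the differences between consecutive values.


First value: 14
Deltas:
  15 - 14 = 1
  16 - 15 = 1
  20 - 16 = 4
  25 - 20 = 5
  40 - 25 = 15
  61 - 40 = 21
  65 - 61 = 4
  70 - 65 = 5


Delta encoded: [14, 1, 1, 4, 5, 15, 21, 4, 5]


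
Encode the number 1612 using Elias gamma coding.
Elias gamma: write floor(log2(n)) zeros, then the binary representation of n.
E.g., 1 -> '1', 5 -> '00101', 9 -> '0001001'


num_bits = floor(log2(1612)) + 1 = 11
leading_zeros = num_bits - 1 = 10
binary(1612) = 11001001100

Elias gamma(1612) = '0000000000' + '11001001100' = 000000000011001001100 (21 bits)


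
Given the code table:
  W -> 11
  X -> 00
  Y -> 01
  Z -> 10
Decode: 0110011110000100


Decoding:
01 -> Y
10 -> Z
01 -> Y
11 -> W
10 -> Z
00 -> X
01 -> Y
00 -> X


Result: YZYWZXYX


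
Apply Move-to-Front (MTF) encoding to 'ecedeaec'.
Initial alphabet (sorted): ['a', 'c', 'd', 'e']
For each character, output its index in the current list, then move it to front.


MTF encoding:
'e': index 3 in ['a', 'c', 'd', 'e'] -> ['e', 'a', 'c', 'd']
'c': index 2 in ['e', 'a', 'c', 'd'] -> ['c', 'e', 'a', 'd']
'e': index 1 in ['c', 'e', 'a', 'd'] -> ['e', 'c', 'a', 'd']
'd': index 3 in ['e', 'c', 'a', 'd'] -> ['d', 'e', 'c', 'a']
'e': index 1 in ['d', 'e', 'c', 'a'] -> ['e', 'd', 'c', 'a']
'a': index 3 in ['e', 'd', 'c', 'a'] -> ['a', 'e', 'd', 'c']
'e': index 1 in ['a', 'e', 'd', 'c'] -> ['e', 'a', 'd', 'c']
'c': index 3 in ['e', 'a', 'd', 'c'] -> ['c', 'e', 'a', 'd']


Output: [3, 2, 1, 3, 1, 3, 1, 3]


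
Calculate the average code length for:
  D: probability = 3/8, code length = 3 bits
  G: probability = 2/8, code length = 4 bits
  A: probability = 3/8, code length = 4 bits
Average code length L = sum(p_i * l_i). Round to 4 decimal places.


Weighted contributions p_i * l_i:
  D: (3/8) * 3 = 9/8
  G: (2/8) * 4 = 8/8
  A: (3/8) * 4 = 12/8
Sum = (9 + 8 + 12)/8 = 29/8

L = 29/8 = 3.6250 bits/symbol


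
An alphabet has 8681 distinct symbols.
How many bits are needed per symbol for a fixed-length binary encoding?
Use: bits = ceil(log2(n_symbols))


log2(8681) = 13.0836
Bracket: 2^13 = 8192 < 8681 <= 2^14 = 16384
So ceil(log2(8681)) = 14

bits = ceil(log2(8681)) = ceil(13.0836) = 14 bits


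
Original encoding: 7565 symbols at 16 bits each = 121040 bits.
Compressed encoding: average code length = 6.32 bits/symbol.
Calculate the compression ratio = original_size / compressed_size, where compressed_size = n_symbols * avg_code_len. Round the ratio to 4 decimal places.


original_size = n_symbols * orig_bits = 7565 * 16 = 121040 bits
compressed_size = n_symbols * avg_code_len = 7565 * 6.32 = 47810.8 bits
ratio = original_size / compressed_size = 121040 / 47810.8 = 2.5316

Compression ratio = 2.5316


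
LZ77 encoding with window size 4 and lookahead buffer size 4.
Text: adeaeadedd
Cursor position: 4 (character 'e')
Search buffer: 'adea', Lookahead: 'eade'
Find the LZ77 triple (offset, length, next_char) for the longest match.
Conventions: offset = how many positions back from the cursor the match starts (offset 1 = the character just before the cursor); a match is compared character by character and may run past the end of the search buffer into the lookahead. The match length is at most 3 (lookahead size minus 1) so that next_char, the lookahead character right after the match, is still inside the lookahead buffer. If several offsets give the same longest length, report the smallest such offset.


Try each offset into the search buffer:
  offset=1 (pos 3, char 'a'): match length 0
  offset=2 (pos 2, char 'e'): match length 2
  offset=3 (pos 1, char 'd'): match length 0
  offset=4 (pos 0, char 'a'): match length 0
Longest match has length 2 at offset 2.
next_char = character at position 4 + 2 = 6 -> 'd'

Best match: offset=2, length=2 (matching 'ea' starting at position 2)
LZ77 triple: (2, 2, 'd')


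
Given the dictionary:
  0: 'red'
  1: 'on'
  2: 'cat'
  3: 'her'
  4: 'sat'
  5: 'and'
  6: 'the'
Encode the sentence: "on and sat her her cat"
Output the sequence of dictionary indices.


Look up each word in the dictionary:
  'on' -> 1
  'and' -> 5
  'sat' -> 4
  'her' -> 3
  'her' -> 3
  'cat' -> 2

Encoded: [1, 5, 4, 3, 3, 2]


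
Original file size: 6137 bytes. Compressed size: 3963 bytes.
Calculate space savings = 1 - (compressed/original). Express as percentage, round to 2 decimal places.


ratio = compressed/original = 3963/6137 = 0.645755
savings = 1 - ratio = 1 - 0.645755 = 0.354245
as a percentage: 0.354245 * 100 = 35.42%

Space savings = 1 - 3963/6137 = 35.42%


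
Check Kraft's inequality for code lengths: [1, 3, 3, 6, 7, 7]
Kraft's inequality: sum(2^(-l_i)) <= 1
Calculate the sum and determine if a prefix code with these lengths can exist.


Sum = 2^(-1) + 2^(-3) + 2^(-3) + 2^(-6) + 2^(-7) + 2^(-7)
    = 0.5 + 0.125 + 0.125 + 0.015625 + 0.0078125 + 0.0078125
    = 100/128 = 0.78125
Since 0.78125 <= 1, Kraft's inequality IS satisfied.
A prefix code with these lengths CAN exist.

Kraft sum = 0.78125. Satisfied.


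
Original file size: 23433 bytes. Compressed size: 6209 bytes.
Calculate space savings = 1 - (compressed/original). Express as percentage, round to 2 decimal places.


ratio = compressed/original = 6209/23433 = 0.264968
savings = 1 - ratio = 1 - 0.264968 = 0.735032
as a percentage: 0.735032 * 100 = 73.5%

Space savings = 1 - 6209/23433 = 73.5%


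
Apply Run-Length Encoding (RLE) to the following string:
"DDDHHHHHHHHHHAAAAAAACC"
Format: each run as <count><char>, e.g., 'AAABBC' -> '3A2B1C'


Scanning runs left to right:
  i=0: run of 'D' x 3 -> '3D'
  i=3: run of 'H' x 10 -> '10H'
  i=13: run of 'A' x 7 -> '7A'
  i=20: run of 'C' x 2 -> '2C'

RLE = 3D10H7A2C


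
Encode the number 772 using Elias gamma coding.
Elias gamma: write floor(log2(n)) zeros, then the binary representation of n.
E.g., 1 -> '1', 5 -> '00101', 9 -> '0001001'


num_bits = floor(log2(772)) + 1 = 10
leading_zeros = num_bits - 1 = 9
binary(772) = 1100000100

Elias gamma(772) = '000000000' + '1100000100' = 0000000001100000100 (19 bits)


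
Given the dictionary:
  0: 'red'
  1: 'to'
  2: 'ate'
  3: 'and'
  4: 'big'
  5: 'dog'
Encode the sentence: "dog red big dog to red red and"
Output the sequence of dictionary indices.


Look up each word in the dictionary:
  'dog' -> 5
  'red' -> 0
  'big' -> 4
  'dog' -> 5
  'to' -> 1
  'red' -> 0
  'red' -> 0
  'and' -> 3

Encoded: [5, 0, 4, 5, 1, 0, 0, 3]


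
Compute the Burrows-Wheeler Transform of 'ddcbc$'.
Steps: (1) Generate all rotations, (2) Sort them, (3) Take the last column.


Rotations (sorted):
  0: $ddcbc -> last char: c
  1: bc$ddc -> last char: c
  2: c$ddcb -> last char: b
  3: cbc$dd -> last char: d
  4: dcbc$d -> last char: d
  5: ddcbc$ -> last char: $


BWT = ccbdd$


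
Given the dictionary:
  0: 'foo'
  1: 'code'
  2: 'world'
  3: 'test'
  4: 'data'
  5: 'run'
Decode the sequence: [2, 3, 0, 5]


Look up each index in the dictionary:
  2 -> 'world'
  3 -> 'test'
  0 -> 'foo'
  5 -> 'run'

Decoded: "world test foo run"


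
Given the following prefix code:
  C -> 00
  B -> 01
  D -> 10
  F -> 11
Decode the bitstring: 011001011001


Decoding step by step:
Bits 01 -> B
Bits 10 -> D
Bits 01 -> B
Bits 01 -> B
Bits 10 -> D
Bits 01 -> B


Decoded message: BDBBDB


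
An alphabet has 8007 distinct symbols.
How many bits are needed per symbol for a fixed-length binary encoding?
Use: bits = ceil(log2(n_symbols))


log2(8007) = 12.967
Bracket: 2^12 = 4096 < 8007 <= 2^13 = 8192
So ceil(log2(8007)) = 13

bits = ceil(log2(8007)) = ceil(12.967) = 13 bits


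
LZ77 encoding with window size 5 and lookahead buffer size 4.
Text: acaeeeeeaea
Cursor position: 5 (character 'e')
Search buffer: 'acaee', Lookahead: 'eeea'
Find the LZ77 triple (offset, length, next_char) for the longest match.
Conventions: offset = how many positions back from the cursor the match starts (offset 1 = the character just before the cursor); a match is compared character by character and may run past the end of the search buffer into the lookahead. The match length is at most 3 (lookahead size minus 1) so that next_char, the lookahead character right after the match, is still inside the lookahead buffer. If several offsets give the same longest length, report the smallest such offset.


Try each offset into the search buffer:
  offset=1 (pos 4, char 'e'): match length 3
  offset=2 (pos 3, char 'e'): match length 3
  offset=3 (pos 2, char 'a'): match length 0
  offset=4 (pos 1, char 'c'): match length 0
  offset=5 (pos 0, char 'a'): match length 0
Longest match has length 3, found at offsets 1, 2; take the smallest, offset 1.
next_char = character at position 5 + 3 = 8 -> 'a'

Best match: offset=1, length=3 (matching 'eee' starting at position 4)
LZ77 triple: (1, 3, 'a')


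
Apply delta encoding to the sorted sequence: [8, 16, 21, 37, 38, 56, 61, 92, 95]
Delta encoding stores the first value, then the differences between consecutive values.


First value: 8
Deltas:
  16 - 8 = 8
  21 - 16 = 5
  37 - 21 = 16
  38 - 37 = 1
  56 - 38 = 18
  61 - 56 = 5
  92 - 61 = 31
  95 - 92 = 3


Delta encoded: [8, 8, 5, 16, 1, 18, 5, 31, 3]


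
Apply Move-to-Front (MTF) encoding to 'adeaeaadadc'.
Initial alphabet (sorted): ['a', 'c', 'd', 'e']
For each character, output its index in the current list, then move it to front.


MTF encoding:
'a': index 0 in ['a', 'c', 'd', 'e'] -> ['a', 'c', 'd', 'e']
'd': index 2 in ['a', 'c', 'd', 'e'] -> ['d', 'a', 'c', 'e']
'e': index 3 in ['d', 'a', 'c', 'e'] -> ['e', 'd', 'a', 'c']
'a': index 2 in ['e', 'd', 'a', 'c'] -> ['a', 'e', 'd', 'c']
'e': index 1 in ['a', 'e', 'd', 'c'] -> ['e', 'a', 'd', 'c']
'a': index 1 in ['e', 'a', 'd', 'c'] -> ['a', 'e', 'd', 'c']
'a': index 0 in ['a', 'e', 'd', 'c'] -> ['a', 'e', 'd', 'c']
'd': index 2 in ['a', 'e', 'd', 'c'] -> ['d', 'a', 'e', 'c']
'a': index 1 in ['d', 'a', 'e', 'c'] -> ['a', 'd', 'e', 'c']
'd': index 1 in ['a', 'd', 'e', 'c'] -> ['d', 'a', 'e', 'c']
'c': index 3 in ['d', 'a', 'e', 'c'] -> ['c', 'd', 'a', 'e']


Output: [0, 2, 3, 2, 1, 1, 0, 2, 1, 1, 3]


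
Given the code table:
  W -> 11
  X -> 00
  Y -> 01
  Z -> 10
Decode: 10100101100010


Decoding:
10 -> Z
10 -> Z
01 -> Y
01 -> Y
10 -> Z
00 -> X
10 -> Z


Result: ZZYYZXZ


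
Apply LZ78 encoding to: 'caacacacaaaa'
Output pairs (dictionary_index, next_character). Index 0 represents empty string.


LZ78 encoding steps:
Dictionary: {0: ''}
Step 1: w='' (idx 0), next='c' -> output (0, 'c'), add 'c' as idx 1
Step 2: w='' (idx 0), next='a' -> output (0, 'a'), add 'a' as idx 2
Step 3: w='a' (idx 2), next='c' -> output (2, 'c'), add 'ac' as idx 3
Step 4: w='ac' (idx 3), next='a' -> output (3, 'a'), add 'aca' as idx 4
Step 5: w='c' (idx 1), next='a' -> output (1, 'a'), add 'ca' as idx 5
Step 6: w='a' (idx 2), next='a' -> output (2, 'a'), add 'aa' as idx 6
Step 7: w='a' (idx 2), end of input -> output (2, '')


Encoded: [(0, 'c'), (0, 'a'), (2, 'c'), (3, 'a'), (1, 'a'), (2, 'a'), (2, '')]


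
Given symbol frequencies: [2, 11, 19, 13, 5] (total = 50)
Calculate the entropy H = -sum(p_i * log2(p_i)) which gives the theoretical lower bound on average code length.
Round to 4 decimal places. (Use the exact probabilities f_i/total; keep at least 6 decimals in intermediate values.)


Per-symbol terms -p_i * log2(p_i) with p_i = f_i/50:
  p = 2/50 = 0.040000: log2(p) = -4.643856, -p*log2(p) = 0.185754
  p = 11/50 = 0.220000: log2(p) = -2.184425, -p*log2(p) = 0.480573
  p = 19/50 = 0.380000: log2(p) = -1.395929, -p*log2(p) = 0.530453
  p = 13/50 = 0.260000: log2(p) = -1.943416, -p*log2(p) = 0.505288
  p = 5/50 = 0.100000: log2(p) = -3.321928, -p*log2(p) = 0.332193
H = 0.185754 + 0.480573 + 0.530453 + 0.505288 + 0.332193 = 2.034261

H = 2.0343 bits/symbol


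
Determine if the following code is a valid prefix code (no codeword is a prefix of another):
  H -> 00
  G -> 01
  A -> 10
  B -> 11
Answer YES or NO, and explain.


Checking each pair (does one codeword prefix another?):
  H='00' vs G='01': no prefix
  H='00' vs A='10': no prefix
  H='00' vs B='11': no prefix
  G='01' vs H='00': no prefix
  G='01' vs A='10': no prefix
  G='01' vs B='11': no prefix
  A='10' vs H='00': no prefix
  A='10' vs G='01': no prefix
  A='10' vs B='11': no prefix
  B='11' vs H='00': no prefix
  B='11' vs G='01': no prefix
  B='11' vs A='10': no prefix
No violation found over all pairs.

YES -- this is a valid prefix code. No codeword is a prefix of any other codeword.


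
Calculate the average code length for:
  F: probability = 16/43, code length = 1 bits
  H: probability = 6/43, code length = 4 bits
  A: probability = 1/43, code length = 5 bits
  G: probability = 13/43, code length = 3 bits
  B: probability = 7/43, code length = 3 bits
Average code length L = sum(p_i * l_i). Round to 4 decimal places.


Weighted contributions p_i * l_i:
  F: (16/43) * 1 = 16/43
  H: (6/43) * 4 = 24/43
  A: (1/43) * 5 = 5/43
  G: (13/43) * 3 = 39/43
  B: (7/43) * 3 = 21/43
Sum = (16 + 24 + 5 + 39 + 21)/43 = 105/43

L = 105/43 = 2.4419 bits/symbol


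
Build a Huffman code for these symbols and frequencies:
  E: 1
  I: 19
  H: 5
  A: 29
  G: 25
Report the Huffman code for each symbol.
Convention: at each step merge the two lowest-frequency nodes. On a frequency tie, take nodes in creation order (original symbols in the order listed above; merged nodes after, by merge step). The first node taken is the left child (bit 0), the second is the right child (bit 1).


Huffman tree construction:
Step 1: Merge E(1) + H(5) = 6
Step 2: Merge (E+H)(6) + I(19) = 25
Step 3: Merge G(25) + ((E+H)+I)(25) = 50
Step 4: Merge A(29) + (G+((E+H)+I))(50) = 79
Read each symbol's code off the tree from the root (left child = 0, right child = 1).

Codes:
  E: 1100 (length 4)
  I: 111 (length 3)
  H: 1101 (length 4)
  A: 0 (length 1)
  G: 10 (length 2)
Average code length: 160/79 = 2.0253 bits/symbol


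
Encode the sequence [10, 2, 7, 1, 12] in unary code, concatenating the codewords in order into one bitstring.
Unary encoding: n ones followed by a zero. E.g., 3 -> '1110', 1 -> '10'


Encode each number as n ones followed by a terminating 0:
  10 -> 11111111110 (11 bits)
  2 -> 110 (3 bits)
  7 -> 11111110 (8 bits)
  1 -> 10 (2 bits)
  12 -> 1111111111110 (13 bits)
Total length = 11 + 3 + 8 + 2 + 13 = 37 bits.

Unary([10, 2, 7, 1, 12]) = 1111111111011011111110101111111111110 (37 bits)


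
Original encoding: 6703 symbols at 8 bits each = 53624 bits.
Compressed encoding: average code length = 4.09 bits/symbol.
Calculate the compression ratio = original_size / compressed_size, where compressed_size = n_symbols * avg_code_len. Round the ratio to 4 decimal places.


original_size = n_symbols * orig_bits = 6703 * 8 = 53624 bits
compressed_size = n_symbols * avg_code_len = 6703 * 4.09 = 27415.27 bits
ratio = original_size / compressed_size = 53624 / 27415.27 = 1.956

Compression ratio = 1.956


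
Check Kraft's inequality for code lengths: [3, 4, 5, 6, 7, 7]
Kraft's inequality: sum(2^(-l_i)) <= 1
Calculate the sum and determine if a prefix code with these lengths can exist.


Sum = 2^(-3) + 2^(-4) + 2^(-5) + 2^(-6) + 2^(-7) + 2^(-7)
    = 0.125 + 0.0625 + 0.03125 + 0.015625 + 0.0078125 + 0.0078125
    = 32/128 = 0.25
Since 0.25 <= 1, Kraft's inequality IS satisfied.
A prefix code with these lengths CAN exist.

Kraft sum = 0.25. Satisfied.


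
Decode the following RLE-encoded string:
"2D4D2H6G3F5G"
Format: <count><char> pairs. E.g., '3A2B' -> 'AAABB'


Expanding each <count><char> pair:
  2D -> 'DD'
  4D -> 'DDDD'
  2H -> 'HH'
  6G -> 'GGGGGG'
  3F -> 'FFF'
  5G -> 'GGGGG'

Decoded = DDDDDDHHGGGGGGFFFGGGGG


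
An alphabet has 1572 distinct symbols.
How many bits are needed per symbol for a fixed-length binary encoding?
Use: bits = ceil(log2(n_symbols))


log2(1572) = 10.6184
Bracket: 2^10 = 1024 < 1572 <= 2^11 = 2048
So ceil(log2(1572)) = 11

bits = ceil(log2(1572)) = ceil(10.6184) = 11 bits


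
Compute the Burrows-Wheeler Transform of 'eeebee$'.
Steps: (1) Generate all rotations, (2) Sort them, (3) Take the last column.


Rotations (sorted):
  0: $eeebee -> last char: e
  1: bee$eee -> last char: e
  2: e$eeebe -> last char: e
  3: ebee$ee -> last char: e
  4: ee$eeeb -> last char: b
  5: eebee$e -> last char: e
  6: eeebee$ -> last char: $


BWT = eeeebe$


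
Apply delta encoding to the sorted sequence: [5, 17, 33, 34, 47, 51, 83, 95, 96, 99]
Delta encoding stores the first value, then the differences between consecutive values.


First value: 5
Deltas:
  17 - 5 = 12
  33 - 17 = 16
  34 - 33 = 1
  47 - 34 = 13
  51 - 47 = 4
  83 - 51 = 32
  95 - 83 = 12
  96 - 95 = 1
  99 - 96 = 3


Delta encoded: [5, 12, 16, 1, 13, 4, 32, 12, 1, 3]


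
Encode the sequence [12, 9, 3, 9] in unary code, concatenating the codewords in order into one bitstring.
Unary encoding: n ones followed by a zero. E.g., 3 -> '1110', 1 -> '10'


Encode each number as n ones followed by a terminating 0:
  12 -> 1111111111110 (13 bits)
  9 -> 1111111110 (10 bits)
  3 -> 1110 (4 bits)
  9 -> 1111111110 (10 bits)
Total length = 13 + 10 + 4 + 10 = 37 bits.

Unary([12, 9, 3, 9]) = 1111111111110111111111011101111111110 (37 bits)


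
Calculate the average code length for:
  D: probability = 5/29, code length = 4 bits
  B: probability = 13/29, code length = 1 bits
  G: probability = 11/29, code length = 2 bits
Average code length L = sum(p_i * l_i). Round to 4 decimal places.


Weighted contributions p_i * l_i:
  D: (5/29) * 4 = 20/29
  B: (13/29) * 1 = 13/29
  G: (11/29) * 2 = 22/29
Sum = (20 + 13 + 22)/29 = 55/29

L = 55/29 = 1.8966 bits/symbol


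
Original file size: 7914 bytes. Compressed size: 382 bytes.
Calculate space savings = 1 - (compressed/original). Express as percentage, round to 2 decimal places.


ratio = compressed/original = 382/7914 = 0.048269
savings = 1 - ratio = 1 - 0.048269 = 0.951731
as a percentage: 0.951731 * 100 = 95.17%

Space savings = 1 - 382/7914 = 95.17%


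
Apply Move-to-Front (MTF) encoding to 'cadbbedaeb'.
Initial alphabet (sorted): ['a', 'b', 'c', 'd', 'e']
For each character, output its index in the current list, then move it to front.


MTF encoding:
'c': index 2 in ['a', 'b', 'c', 'd', 'e'] -> ['c', 'a', 'b', 'd', 'e']
'a': index 1 in ['c', 'a', 'b', 'd', 'e'] -> ['a', 'c', 'b', 'd', 'e']
'd': index 3 in ['a', 'c', 'b', 'd', 'e'] -> ['d', 'a', 'c', 'b', 'e']
'b': index 3 in ['d', 'a', 'c', 'b', 'e'] -> ['b', 'd', 'a', 'c', 'e']
'b': index 0 in ['b', 'd', 'a', 'c', 'e'] -> ['b', 'd', 'a', 'c', 'e']
'e': index 4 in ['b', 'd', 'a', 'c', 'e'] -> ['e', 'b', 'd', 'a', 'c']
'd': index 2 in ['e', 'b', 'd', 'a', 'c'] -> ['d', 'e', 'b', 'a', 'c']
'a': index 3 in ['d', 'e', 'b', 'a', 'c'] -> ['a', 'd', 'e', 'b', 'c']
'e': index 2 in ['a', 'd', 'e', 'b', 'c'] -> ['e', 'a', 'd', 'b', 'c']
'b': index 3 in ['e', 'a', 'd', 'b', 'c'] -> ['b', 'e', 'a', 'd', 'c']


Output: [2, 1, 3, 3, 0, 4, 2, 3, 2, 3]


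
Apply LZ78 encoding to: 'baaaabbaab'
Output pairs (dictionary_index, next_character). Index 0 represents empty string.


LZ78 encoding steps:
Dictionary: {0: ''}
Step 1: w='' (idx 0), next='b' -> output (0, 'b'), add 'b' as idx 1
Step 2: w='' (idx 0), next='a' -> output (0, 'a'), add 'a' as idx 2
Step 3: w='a' (idx 2), next='a' -> output (2, 'a'), add 'aa' as idx 3
Step 4: w='a' (idx 2), next='b' -> output (2, 'b'), add 'ab' as idx 4
Step 5: w='b' (idx 1), next='a' -> output (1, 'a'), add 'ba' as idx 5
Step 6: w='ab' (idx 4), end of input -> output (4, '')


Encoded: [(0, 'b'), (0, 'a'), (2, 'a'), (2, 'b'), (1, 'a'), (4, '')]


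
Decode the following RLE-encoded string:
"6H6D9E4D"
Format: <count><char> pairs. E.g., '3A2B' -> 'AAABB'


Expanding each <count><char> pair:
  6H -> 'HHHHHH'
  6D -> 'DDDDDD'
  9E -> 'EEEEEEEEE'
  4D -> 'DDDD'

Decoded = HHHHHHDDDDDDEEEEEEEEEDDDD


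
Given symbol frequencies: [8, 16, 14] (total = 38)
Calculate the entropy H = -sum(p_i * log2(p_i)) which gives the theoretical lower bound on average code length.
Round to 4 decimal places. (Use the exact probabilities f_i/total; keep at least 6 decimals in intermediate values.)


Per-symbol terms -p_i * log2(p_i) with p_i = f_i/38:
  p = 8/38 = 0.210526: log2(p) = -2.247928, -p*log2(p) = 0.473248
  p = 16/38 = 0.421053: log2(p) = -1.247928, -p*log2(p) = 0.525443
  p = 14/38 = 0.368421: log2(p) = -1.440573, -p*log2(p) = 0.530737
H = 0.473248 + 0.525443 + 0.530737 = 1.529428

H = 1.5294 bits/symbol


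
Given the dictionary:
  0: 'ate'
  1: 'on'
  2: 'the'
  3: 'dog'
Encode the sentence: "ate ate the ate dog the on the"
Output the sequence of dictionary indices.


Look up each word in the dictionary:
  'ate' -> 0
  'ate' -> 0
  'the' -> 2
  'ate' -> 0
  'dog' -> 3
  'the' -> 2
  'on' -> 1
  'the' -> 2

Encoded: [0, 0, 2, 0, 3, 2, 1, 2]


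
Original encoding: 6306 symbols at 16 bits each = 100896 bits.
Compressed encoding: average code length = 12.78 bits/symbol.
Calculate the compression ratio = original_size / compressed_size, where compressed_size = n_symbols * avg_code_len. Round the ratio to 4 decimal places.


original_size = n_symbols * orig_bits = 6306 * 16 = 100896 bits
compressed_size = n_symbols * avg_code_len = 6306 * 12.78 = 80590.68 bits
ratio = original_size / compressed_size = 100896 / 80590.68 = 1.252

Compression ratio = 1.252


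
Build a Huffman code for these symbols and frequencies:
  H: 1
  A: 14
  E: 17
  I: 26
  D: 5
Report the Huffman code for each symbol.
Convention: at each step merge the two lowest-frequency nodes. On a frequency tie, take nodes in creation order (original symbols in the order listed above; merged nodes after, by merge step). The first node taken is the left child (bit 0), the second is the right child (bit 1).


Huffman tree construction:
Step 1: Merge H(1) + D(5) = 6
Step 2: Merge (H+D)(6) + A(14) = 20
Step 3: Merge E(17) + ((H+D)+A)(20) = 37
Step 4: Merge I(26) + (E+((H+D)+A))(37) = 63
Read each symbol's code off the tree from the root (left child = 0, right child = 1).

Codes:
  H: 1100 (length 4)
  A: 111 (length 3)
  E: 10 (length 2)
  I: 0 (length 1)
  D: 1101 (length 4)
Average code length: 126/63 = 2.0000 bits/symbol


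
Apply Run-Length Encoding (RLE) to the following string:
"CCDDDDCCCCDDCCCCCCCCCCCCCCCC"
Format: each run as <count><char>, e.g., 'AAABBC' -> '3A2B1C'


Scanning runs left to right:
  i=0: run of 'C' x 2 -> '2C'
  i=2: run of 'D' x 4 -> '4D'
  i=6: run of 'C' x 4 -> '4C'
  i=10: run of 'D' x 2 -> '2D'
  i=12: run of 'C' x 16 -> '16C'

RLE = 2C4D4C2D16C


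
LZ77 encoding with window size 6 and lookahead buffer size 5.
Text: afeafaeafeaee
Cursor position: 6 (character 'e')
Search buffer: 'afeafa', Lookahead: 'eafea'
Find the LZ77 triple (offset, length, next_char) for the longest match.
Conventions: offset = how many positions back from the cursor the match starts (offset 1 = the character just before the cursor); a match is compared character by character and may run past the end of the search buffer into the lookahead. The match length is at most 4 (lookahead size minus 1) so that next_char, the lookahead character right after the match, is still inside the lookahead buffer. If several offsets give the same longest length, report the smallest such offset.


Try each offset into the search buffer:
  offset=1 (pos 5, char 'a'): match length 0
  offset=2 (pos 4, char 'f'): match length 0
  offset=3 (pos 3, char 'a'): match length 0
  offset=4 (pos 2, char 'e'): match length 3
  offset=5 (pos 1, char 'f'): match length 0
  offset=6 (pos 0, char 'a'): match length 0
Longest match has length 3 at offset 4.
next_char = character at position 6 + 3 = 9 -> 'e'

Best match: offset=4, length=3 (matching 'eaf' starting at position 2)
LZ77 triple: (4, 3, 'e')


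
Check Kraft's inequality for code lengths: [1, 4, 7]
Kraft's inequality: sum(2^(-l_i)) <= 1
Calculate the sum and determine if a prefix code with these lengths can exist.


Sum = 2^(-1) + 2^(-4) + 2^(-7)
    = 0.5 + 0.0625 + 0.0078125
    = 73/128 = 0.5703125
Since 0.5703125 <= 1, Kraft's inequality IS satisfied.
A prefix code with these lengths CAN exist.

Kraft sum = 0.5703125. Satisfied.


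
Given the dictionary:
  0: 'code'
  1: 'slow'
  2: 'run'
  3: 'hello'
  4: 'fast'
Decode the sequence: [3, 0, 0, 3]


Look up each index in the dictionary:
  3 -> 'hello'
  0 -> 'code'
  0 -> 'code'
  3 -> 'hello'

Decoded: "hello code code hello"


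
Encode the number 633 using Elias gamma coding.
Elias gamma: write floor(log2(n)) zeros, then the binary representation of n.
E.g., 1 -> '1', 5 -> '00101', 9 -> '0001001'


num_bits = floor(log2(633)) + 1 = 10
leading_zeros = num_bits - 1 = 9
binary(633) = 1001111001

Elias gamma(633) = '000000000' + '1001111001' = 0000000001001111001 (19 bits)


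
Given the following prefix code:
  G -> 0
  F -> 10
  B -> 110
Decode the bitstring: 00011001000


Decoding step by step:
Bits 0 -> G
Bits 0 -> G
Bits 0 -> G
Bits 110 -> B
Bits 0 -> G
Bits 10 -> F
Bits 0 -> G
Bits 0 -> G


Decoded message: GGGBGFGG


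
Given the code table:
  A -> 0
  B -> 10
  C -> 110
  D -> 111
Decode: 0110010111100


Decoding:
0 -> A
110 -> C
0 -> A
10 -> B
111 -> D
10 -> B
0 -> A


Result: ACABDBA


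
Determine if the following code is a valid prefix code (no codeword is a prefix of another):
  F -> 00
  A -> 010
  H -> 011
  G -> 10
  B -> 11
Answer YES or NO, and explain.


Checking each pair (does one codeword prefix another?):
  F='00' vs A='010': no prefix
  F='00' vs H='011': no prefix
  F='00' vs G='10': no prefix
  F='00' vs B='11': no prefix
  A='010' vs F='00': no prefix
  A='010' vs H='011': no prefix
  A='010' vs G='10': no prefix
  A='010' vs B='11': no prefix
  H='011' vs F='00': no prefix
  H='011' vs A='010': no prefix
  H='011' vs G='10': no prefix
  H='011' vs B='11': no prefix
  G='10' vs F='00': no prefix
  G='10' vs A='010': no prefix
  G='10' vs H='011': no prefix
  G='10' vs B='11': no prefix
  B='11' vs F='00': no prefix
  B='11' vs A='010': no prefix
  B='11' vs H='011': no prefix
  B='11' vs G='10': no prefix
No violation found over all pairs.

YES -- this is a valid prefix code. No codeword is a prefix of any other codeword.


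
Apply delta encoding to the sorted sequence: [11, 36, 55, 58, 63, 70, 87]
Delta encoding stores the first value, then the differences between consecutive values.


First value: 11
Deltas:
  36 - 11 = 25
  55 - 36 = 19
  58 - 55 = 3
  63 - 58 = 5
  70 - 63 = 7
  87 - 70 = 17


Delta encoded: [11, 25, 19, 3, 5, 7, 17]


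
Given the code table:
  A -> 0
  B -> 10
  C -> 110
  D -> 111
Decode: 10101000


Decoding:
10 -> B
10 -> B
10 -> B
0 -> A
0 -> A


Result: BBBAA


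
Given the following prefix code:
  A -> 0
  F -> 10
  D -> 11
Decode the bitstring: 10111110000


Decoding step by step:
Bits 10 -> F
Bits 11 -> D
Bits 11 -> D
Bits 10 -> F
Bits 0 -> A
Bits 0 -> A
Bits 0 -> A


Decoded message: FDDFAAA


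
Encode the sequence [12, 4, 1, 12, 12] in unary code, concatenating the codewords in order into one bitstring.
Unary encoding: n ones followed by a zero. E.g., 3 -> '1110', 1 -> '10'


Encode each number as n ones followed by a terminating 0:
  12 -> 1111111111110 (13 bits)
  4 -> 11110 (5 bits)
  1 -> 10 (2 bits)
  12 -> 1111111111110 (13 bits)
  12 -> 1111111111110 (13 bits)
Total length = 13 + 5 + 2 + 13 + 13 = 46 bits.

Unary([12, 4, 1, 12, 12]) = 1111111111110111101011111111111101111111111110 (46 bits)


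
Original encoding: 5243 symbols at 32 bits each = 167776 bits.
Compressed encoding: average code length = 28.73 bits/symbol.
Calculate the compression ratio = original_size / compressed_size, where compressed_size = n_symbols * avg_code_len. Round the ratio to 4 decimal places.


original_size = n_symbols * orig_bits = 5243 * 32 = 167776 bits
compressed_size = n_symbols * avg_code_len = 5243 * 28.73 = 150631.39 bits
ratio = original_size / compressed_size = 167776 / 150631.39 = 1.1138

Compression ratio = 1.1138


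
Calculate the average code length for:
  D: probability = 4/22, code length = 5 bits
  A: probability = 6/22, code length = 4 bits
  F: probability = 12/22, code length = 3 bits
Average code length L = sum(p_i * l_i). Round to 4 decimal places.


Weighted contributions p_i * l_i:
  D: (4/22) * 5 = 20/22
  A: (6/22) * 4 = 24/22
  F: (12/22) * 3 = 36/22
Sum = (20 + 24 + 36)/22 = 80/22

L = 80/22 = 3.6364 bits/symbol


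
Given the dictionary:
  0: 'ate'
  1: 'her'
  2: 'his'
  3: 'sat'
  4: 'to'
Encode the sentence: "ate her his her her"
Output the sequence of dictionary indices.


Look up each word in the dictionary:
  'ate' -> 0
  'her' -> 1
  'his' -> 2
  'her' -> 1
  'her' -> 1

Encoded: [0, 1, 2, 1, 1]


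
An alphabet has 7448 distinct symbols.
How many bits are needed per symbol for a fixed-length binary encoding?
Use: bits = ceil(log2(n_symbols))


log2(7448) = 12.8626
Bracket: 2^12 = 4096 < 7448 <= 2^13 = 8192
So ceil(log2(7448)) = 13

bits = ceil(log2(7448)) = ceil(12.8626) = 13 bits


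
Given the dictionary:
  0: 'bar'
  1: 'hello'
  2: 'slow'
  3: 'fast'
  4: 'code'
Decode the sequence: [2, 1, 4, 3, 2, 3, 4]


Look up each index in the dictionary:
  2 -> 'slow'
  1 -> 'hello'
  4 -> 'code'
  3 -> 'fast'
  2 -> 'slow'
  3 -> 'fast'
  4 -> 'code'

Decoded: "slow hello code fast slow fast code"


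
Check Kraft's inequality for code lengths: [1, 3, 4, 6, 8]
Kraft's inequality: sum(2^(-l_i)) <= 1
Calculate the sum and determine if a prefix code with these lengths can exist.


Sum = 2^(-1) + 2^(-3) + 2^(-4) + 2^(-6) + 2^(-8)
    = 0.5 + 0.125 + 0.0625 + 0.015625 + 0.00390625
    = 181/256 = 0.70703125
Since 0.70703125 <= 1, Kraft's inequality IS satisfied.
A prefix code with these lengths CAN exist.

Kraft sum = 0.70703125. Satisfied.


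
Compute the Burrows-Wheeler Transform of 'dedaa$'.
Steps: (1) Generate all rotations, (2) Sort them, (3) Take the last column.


Rotations (sorted):
  0: $dedaa -> last char: a
  1: a$deda -> last char: a
  2: aa$ded -> last char: d
  3: daa$de -> last char: e
  4: dedaa$ -> last char: $
  5: edaa$d -> last char: d


BWT = aade$d


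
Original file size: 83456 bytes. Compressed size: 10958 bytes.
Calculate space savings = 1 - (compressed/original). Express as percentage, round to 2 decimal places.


ratio = compressed/original = 10958/83456 = 0.131303
savings = 1 - ratio = 1 - 0.131303 = 0.868697
as a percentage: 0.868697 * 100 = 86.87%

Space savings = 1 - 10958/83456 = 86.87%


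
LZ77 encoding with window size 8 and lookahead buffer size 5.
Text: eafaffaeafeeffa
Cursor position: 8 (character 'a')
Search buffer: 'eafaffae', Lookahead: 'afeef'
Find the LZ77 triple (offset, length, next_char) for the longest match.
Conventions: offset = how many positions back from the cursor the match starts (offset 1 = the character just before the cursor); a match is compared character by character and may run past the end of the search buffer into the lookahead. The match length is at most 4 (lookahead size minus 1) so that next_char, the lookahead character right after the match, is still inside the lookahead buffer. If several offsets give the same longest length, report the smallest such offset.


Try each offset into the search buffer:
  offset=1 (pos 7, char 'e'): match length 0
  offset=2 (pos 6, char 'a'): match length 1
  offset=3 (pos 5, char 'f'): match length 0
  offset=4 (pos 4, char 'f'): match length 0
  offset=5 (pos 3, char 'a'): match length 2
  offset=6 (pos 2, char 'f'): match length 0
  offset=7 (pos 1, char 'a'): match length 2
  offset=8 (pos 0, char 'e'): match length 0
Longest match has length 2, found at offsets 5, 7; take the smallest, offset 5.
next_char = character at position 8 + 2 = 10 -> 'e'

Best match: offset=5, length=2 (matching 'af' starting at position 3)
LZ77 triple: (5, 2, 'e')


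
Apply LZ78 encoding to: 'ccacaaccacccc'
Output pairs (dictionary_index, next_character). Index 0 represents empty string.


LZ78 encoding steps:
Dictionary: {0: ''}
Step 1: w='' (idx 0), next='c' -> output (0, 'c'), add 'c' as idx 1
Step 2: w='c' (idx 1), next='a' -> output (1, 'a'), add 'ca' as idx 2
Step 3: w='ca' (idx 2), next='a' -> output (2, 'a'), add 'caa' as idx 3
Step 4: w='c' (idx 1), next='c' -> output (1, 'c'), add 'cc' as idx 4
Step 5: w='' (idx 0), next='a' -> output (0, 'a'), add 'a' as idx 5
Step 6: w='cc' (idx 4), next='c' -> output (4, 'c'), add 'ccc' as idx 6
Step 7: w='c' (idx 1), end of input -> output (1, '')


Encoded: [(0, 'c'), (1, 'a'), (2, 'a'), (1, 'c'), (0, 'a'), (4, 'c'), (1, '')]


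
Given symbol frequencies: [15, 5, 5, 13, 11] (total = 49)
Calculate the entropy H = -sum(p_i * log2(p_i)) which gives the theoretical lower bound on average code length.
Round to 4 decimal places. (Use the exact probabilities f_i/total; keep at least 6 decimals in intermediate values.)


Per-symbol terms -p_i * log2(p_i) with p_i = f_i/49:
  p = 15/49 = 0.306122: log2(p) = -1.707819, -p*log2(p) = 0.522802
  p = 5/49 = 0.102041: log2(p) = -3.292782, -p*log2(p) = 0.335998
  p = 5/49 = 0.102041: log2(p) = -3.292782, -p*log2(p) = 0.335998
  p = 13/49 = 0.265306: log2(p) = -1.914270, -p*log2(p) = 0.507868
  p = 11/49 = 0.224490: log2(p) = -2.155278, -p*log2(p) = 0.483838
H = 0.522802 + 0.335998 + 0.335998 + 0.507868 + 0.483838 = 2.186504

H = 2.1865 bits/symbol


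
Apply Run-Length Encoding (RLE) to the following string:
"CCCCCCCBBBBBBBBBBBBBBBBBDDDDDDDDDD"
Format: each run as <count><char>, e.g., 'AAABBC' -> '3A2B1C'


Scanning runs left to right:
  i=0: run of 'C' x 7 -> '7C'
  i=7: run of 'B' x 17 -> '17B'
  i=24: run of 'D' x 10 -> '10D'

RLE = 7C17B10D


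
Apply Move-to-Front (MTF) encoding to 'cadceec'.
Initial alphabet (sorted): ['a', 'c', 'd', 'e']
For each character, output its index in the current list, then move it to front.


MTF encoding:
'c': index 1 in ['a', 'c', 'd', 'e'] -> ['c', 'a', 'd', 'e']
'a': index 1 in ['c', 'a', 'd', 'e'] -> ['a', 'c', 'd', 'e']
'd': index 2 in ['a', 'c', 'd', 'e'] -> ['d', 'a', 'c', 'e']
'c': index 2 in ['d', 'a', 'c', 'e'] -> ['c', 'd', 'a', 'e']
'e': index 3 in ['c', 'd', 'a', 'e'] -> ['e', 'c', 'd', 'a']
'e': index 0 in ['e', 'c', 'd', 'a'] -> ['e', 'c', 'd', 'a']
'c': index 1 in ['e', 'c', 'd', 'a'] -> ['c', 'e', 'd', 'a']


Output: [1, 1, 2, 2, 3, 0, 1]


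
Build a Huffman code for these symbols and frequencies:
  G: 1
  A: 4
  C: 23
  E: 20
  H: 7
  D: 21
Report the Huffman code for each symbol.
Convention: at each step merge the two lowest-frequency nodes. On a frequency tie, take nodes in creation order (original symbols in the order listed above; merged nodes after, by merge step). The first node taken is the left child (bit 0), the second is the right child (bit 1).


Huffman tree construction:
Step 1: Merge G(1) + A(4) = 5
Step 2: Merge (G+A)(5) + H(7) = 12
Step 3: Merge ((G+A)+H)(12) + E(20) = 32
Step 4: Merge D(21) + C(23) = 44
Step 5: Merge (((G+A)+H)+E)(32) + (D+C)(44) = 76
Read each symbol's code off the tree from the root (left child = 0, right child = 1).

Codes:
  G: 0000 (length 4)
  A: 0001 (length 4)
  C: 11 (length 2)
  E: 01 (length 2)
  H: 001 (length 3)
  D: 10 (length 2)
Average code length: 169/76 = 2.2237 bits/symbol


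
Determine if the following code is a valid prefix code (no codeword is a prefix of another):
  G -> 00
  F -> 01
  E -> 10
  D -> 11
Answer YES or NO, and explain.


Checking each pair (does one codeword prefix another?):
  G='00' vs F='01': no prefix
  G='00' vs E='10': no prefix
  G='00' vs D='11': no prefix
  F='01' vs G='00': no prefix
  F='01' vs E='10': no prefix
  F='01' vs D='11': no prefix
  E='10' vs G='00': no prefix
  E='10' vs F='01': no prefix
  E='10' vs D='11': no prefix
  D='11' vs G='00': no prefix
  D='11' vs F='01': no prefix
  D='11' vs E='10': no prefix
No violation found over all pairs.

YES -- this is a valid prefix code. No codeword is a prefix of any other codeword.


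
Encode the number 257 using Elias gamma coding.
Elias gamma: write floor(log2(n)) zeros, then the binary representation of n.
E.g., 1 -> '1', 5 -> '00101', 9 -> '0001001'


num_bits = floor(log2(257)) + 1 = 9
leading_zeros = num_bits - 1 = 8
binary(257) = 100000001

Elias gamma(257) = '00000000' + '100000001' = 00000000100000001 (17 bits)


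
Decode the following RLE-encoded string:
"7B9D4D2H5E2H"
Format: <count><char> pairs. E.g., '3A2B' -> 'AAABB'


Expanding each <count><char> pair:
  7B -> 'BBBBBBB'
  9D -> 'DDDDDDDDD'
  4D -> 'DDDD'
  2H -> 'HH'
  5E -> 'EEEEE'
  2H -> 'HH'

Decoded = BBBBBBBDDDDDDDDDDDDDHHEEEEEHH


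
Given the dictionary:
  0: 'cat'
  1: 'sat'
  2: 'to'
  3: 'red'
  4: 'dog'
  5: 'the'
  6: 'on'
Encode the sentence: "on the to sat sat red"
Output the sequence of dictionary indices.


Look up each word in the dictionary:
  'on' -> 6
  'the' -> 5
  'to' -> 2
  'sat' -> 1
  'sat' -> 1
  'red' -> 3

Encoded: [6, 5, 2, 1, 1, 3]


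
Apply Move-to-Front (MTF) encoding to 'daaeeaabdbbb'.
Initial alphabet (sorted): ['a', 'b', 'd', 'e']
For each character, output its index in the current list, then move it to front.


MTF encoding:
'd': index 2 in ['a', 'b', 'd', 'e'] -> ['d', 'a', 'b', 'e']
'a': index 1 in ['d', 'a', 'b', 'e'] -> ['a', 'd', 'b', 'e']
'a': index 0 in ['a', 'd', 'b', 'e'] -> ['a', 'd', 'b', 'e']
'e': index 3 in ['a', 'd', 'b', 'e'] -> ['e', 'a', 'd', 'b']
'e': index 0 in ['e', 'a', 'd', 'b'] -> ['e', 'a', 'd', 'b']
'a': index 1 in ['e', 'a', 'd', 'b'] -> ['a', 'e', 'd', 'b']
'a': index 0 in ['a', 'e', 'd', 'b'] -> ['a', 'e', 'd', 'b']
'b': index 3 in ['a', 'e', 'd', 'b'] -> ['b', 'a', 'e', 'd']
'd': index 3 in ['b', 'a', 'e', 'd'] -> ['d', 'b', 'a', 'e']
'b': index 1 in ['d', 'b', 'a', 'e'] -> ['b', 'd', 'a', 'e']
'b': index 0 in ['b', 'd', 'a', 'e'] -> ['b', 'd', 'a', 'e']
'b': index 0 in ['b', 'd', 'a', 'e'] -> ['b', 'd', 'a', 'e']


Output: [2, 1, 0, 3, 0, 1, 0, 3, 3, 1, 0, 0]


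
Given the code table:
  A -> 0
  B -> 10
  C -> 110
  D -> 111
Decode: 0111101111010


Decoding:
0 -> A
111 -> D
10 -> B
111 -> D
10 -> B
10 -> B


Result: ADBDBB


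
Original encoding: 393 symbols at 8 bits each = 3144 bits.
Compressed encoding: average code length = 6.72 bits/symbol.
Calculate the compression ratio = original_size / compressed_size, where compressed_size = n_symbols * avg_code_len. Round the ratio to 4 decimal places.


original_size = n_symbols * orig_bits = 393 * 8 = 3144 bits
compressed_size = n_symbols * avg_code_len = 393 * 6.72 = 2640.96 bits
ratio = original_size / compressed_size = 3144 / 2640.96 = 1.1905

Compression ratio = 1.1905
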